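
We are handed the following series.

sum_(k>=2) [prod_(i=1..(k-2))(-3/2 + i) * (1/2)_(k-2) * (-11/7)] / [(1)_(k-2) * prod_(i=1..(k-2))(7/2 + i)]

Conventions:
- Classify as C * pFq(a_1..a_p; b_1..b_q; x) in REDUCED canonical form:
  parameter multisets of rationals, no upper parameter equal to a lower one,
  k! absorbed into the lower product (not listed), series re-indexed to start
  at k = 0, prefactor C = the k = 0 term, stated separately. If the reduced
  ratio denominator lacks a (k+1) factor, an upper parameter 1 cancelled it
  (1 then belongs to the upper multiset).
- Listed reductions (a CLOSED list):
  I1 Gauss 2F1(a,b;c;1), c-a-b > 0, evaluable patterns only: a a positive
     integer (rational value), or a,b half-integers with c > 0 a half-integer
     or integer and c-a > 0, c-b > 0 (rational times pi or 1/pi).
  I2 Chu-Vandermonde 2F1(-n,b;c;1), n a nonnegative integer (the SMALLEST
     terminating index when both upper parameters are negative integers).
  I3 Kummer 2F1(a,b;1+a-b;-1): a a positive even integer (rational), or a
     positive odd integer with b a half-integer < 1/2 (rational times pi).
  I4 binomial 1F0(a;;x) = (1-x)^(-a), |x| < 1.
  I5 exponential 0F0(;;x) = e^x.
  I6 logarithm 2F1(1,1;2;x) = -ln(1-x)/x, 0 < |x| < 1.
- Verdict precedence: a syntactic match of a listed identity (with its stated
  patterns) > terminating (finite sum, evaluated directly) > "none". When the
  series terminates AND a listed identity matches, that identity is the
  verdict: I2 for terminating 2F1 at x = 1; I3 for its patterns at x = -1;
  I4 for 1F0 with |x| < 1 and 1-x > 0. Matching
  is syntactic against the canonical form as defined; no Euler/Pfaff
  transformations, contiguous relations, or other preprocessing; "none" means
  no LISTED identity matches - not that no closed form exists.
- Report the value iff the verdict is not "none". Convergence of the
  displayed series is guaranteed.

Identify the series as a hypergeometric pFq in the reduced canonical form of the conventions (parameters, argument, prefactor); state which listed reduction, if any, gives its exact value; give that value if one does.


Key step: with t_0 = -11/7, the running product (C = -11/7) telescopes to a rising factorial.
Ratio: r(k) = 1 * (k-1/2) (k+1/2) / [(k+9/2) (k+1)] - rational in k, leading ratio 1; with t_0 = -11/7, classification follows.

With C = -11/7: the canonical form is 2F1(-1/2, 1/2; 9/2; 1). Verdict: Gauss's theorem I1 (half-integer case) matches (x = 1; upper {-1/2, 1/2} half-integers, c = 9/2 in the evaluable pattern). Sum: (-1925/4096) * pi.


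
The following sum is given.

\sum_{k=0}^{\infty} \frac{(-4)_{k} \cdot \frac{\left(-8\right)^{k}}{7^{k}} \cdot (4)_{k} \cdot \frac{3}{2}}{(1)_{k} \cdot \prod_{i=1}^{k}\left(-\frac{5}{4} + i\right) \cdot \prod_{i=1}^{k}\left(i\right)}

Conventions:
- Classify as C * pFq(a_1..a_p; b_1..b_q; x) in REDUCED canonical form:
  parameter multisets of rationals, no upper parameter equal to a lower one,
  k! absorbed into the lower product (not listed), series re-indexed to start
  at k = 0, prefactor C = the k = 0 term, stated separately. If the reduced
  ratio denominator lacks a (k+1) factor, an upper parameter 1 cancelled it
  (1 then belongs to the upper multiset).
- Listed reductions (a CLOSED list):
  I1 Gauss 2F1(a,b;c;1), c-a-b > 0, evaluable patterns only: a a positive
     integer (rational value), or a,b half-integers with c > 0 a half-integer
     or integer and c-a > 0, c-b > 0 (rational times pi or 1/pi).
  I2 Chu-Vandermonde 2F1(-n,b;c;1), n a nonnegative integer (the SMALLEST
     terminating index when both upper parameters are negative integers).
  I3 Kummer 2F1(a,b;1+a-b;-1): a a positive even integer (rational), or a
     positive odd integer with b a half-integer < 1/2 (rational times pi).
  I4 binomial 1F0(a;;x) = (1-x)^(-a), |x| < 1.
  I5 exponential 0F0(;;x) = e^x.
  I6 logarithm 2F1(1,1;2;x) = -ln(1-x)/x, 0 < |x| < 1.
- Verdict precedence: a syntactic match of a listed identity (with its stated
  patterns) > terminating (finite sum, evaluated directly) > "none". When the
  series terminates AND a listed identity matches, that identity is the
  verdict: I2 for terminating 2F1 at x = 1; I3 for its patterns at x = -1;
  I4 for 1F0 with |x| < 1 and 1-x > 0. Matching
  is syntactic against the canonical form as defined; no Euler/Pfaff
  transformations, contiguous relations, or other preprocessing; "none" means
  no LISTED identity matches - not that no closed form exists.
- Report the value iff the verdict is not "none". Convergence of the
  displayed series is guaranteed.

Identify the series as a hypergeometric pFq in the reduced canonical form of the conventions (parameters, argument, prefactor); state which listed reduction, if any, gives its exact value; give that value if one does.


This is \frac{3}{2} * 2F2(-4, 4; -\frac{1}{4}, 1; -\frac{8}{7}) in reduced canonical form. Verdict: terminating. (-4)_k vanishes past k = 4, leaving a 5-term sum, computed directly. Hence: -\frac{72910975}{52822}.

Key observation: x = -\frac{8}{7} and the two geometric factors (prefactor 3/2) combine into one argument.
Term ratio: r(k) = -\frac{8}{7} * (k-4) (k+4) / [(k-\frac{1}{4}) (k+1) (k+1)] - rational; roots negated = parameters, x = -\frac{8}{7}, C = \frac{3}{2}.


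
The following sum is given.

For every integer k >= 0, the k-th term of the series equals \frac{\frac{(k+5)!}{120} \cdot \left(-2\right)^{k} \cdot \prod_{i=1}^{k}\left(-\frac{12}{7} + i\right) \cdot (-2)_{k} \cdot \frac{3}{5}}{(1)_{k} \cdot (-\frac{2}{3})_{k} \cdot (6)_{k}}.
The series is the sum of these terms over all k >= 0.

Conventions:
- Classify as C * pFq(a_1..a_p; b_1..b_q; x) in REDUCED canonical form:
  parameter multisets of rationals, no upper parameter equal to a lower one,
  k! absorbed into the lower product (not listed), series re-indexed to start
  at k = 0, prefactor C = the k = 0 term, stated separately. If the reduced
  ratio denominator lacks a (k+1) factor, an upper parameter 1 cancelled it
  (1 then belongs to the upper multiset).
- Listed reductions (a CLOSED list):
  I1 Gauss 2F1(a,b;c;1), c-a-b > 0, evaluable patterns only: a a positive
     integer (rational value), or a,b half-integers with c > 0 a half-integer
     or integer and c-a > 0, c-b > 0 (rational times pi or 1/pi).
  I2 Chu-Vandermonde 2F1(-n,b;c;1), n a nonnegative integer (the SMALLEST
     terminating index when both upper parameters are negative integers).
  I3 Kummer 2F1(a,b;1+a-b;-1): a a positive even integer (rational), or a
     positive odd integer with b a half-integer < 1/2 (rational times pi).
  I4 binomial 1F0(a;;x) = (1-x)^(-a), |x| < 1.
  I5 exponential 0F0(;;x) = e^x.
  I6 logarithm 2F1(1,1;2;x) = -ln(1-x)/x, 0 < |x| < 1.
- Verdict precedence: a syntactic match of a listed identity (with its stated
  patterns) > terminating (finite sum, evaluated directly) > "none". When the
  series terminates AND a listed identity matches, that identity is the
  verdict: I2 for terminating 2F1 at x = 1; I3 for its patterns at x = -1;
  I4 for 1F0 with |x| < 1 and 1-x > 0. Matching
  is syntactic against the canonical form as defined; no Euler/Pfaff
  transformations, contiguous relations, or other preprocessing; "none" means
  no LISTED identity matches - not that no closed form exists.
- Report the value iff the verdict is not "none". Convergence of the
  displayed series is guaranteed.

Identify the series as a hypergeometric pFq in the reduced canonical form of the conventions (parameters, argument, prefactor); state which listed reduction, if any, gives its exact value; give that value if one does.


Prefactor \frac{3}{5}, argument -2: 2F1 with upper {-2, -\frac{5}{7}} over lower {-\frac{2}{3}}. Verdict: terminating. With -2 upstairs the series is a 3-term polynomial sum; evaluated term by term. Sum: \frac{1317}{245}.

The tell: from the first term \frac{3}{5}: (1)_k (C = 3/5, x = -2) is k! itself.
Consecutive-term ratio: r(k) = -2 * (k-2) (k-\frac{5}{7}) / [(k-\frac{2}{3}) (k+1)] ; factor over Q: parameters, x = -2, and C = \frac{3}{5}.


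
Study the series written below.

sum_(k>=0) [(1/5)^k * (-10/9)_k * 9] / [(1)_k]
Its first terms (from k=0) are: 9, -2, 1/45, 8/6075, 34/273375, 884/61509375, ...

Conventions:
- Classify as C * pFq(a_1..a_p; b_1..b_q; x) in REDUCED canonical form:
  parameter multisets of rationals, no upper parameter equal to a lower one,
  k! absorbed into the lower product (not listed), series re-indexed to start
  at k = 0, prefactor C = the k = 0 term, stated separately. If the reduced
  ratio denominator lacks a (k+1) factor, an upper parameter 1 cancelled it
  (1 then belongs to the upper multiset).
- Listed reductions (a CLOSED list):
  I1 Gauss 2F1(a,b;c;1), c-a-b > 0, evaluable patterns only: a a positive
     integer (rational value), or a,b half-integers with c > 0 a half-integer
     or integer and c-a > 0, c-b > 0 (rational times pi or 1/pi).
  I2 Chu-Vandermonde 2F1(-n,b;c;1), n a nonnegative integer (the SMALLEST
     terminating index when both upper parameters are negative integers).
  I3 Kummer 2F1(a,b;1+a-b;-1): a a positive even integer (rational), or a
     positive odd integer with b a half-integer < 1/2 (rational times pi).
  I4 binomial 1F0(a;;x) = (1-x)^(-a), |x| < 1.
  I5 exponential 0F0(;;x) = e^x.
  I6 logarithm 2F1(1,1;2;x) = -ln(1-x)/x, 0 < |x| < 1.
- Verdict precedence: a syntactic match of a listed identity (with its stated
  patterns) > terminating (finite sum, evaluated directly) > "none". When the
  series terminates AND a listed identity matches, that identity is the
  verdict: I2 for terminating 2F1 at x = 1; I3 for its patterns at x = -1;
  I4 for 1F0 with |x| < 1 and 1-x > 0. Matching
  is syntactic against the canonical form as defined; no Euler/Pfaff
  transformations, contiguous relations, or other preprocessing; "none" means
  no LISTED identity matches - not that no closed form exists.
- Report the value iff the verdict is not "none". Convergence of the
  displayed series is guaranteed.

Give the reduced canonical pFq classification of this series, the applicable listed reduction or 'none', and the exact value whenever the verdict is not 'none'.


First insight: t_0 = 9 here, and (1)_k (C = 9) is k! itself.
Adjacent-term ratio: r(k) = (1/5) * (k-10/9) / [(k+1)] - rational in k. x = (1/5); t_0 = 9; negate the roots.

At argument 1/5: a 1F0 with upper {-10/9}, lower {-}, scaled by C = 9. Verdict: the binomial series (I4) fires (the 1F0 binomial series: exponent 10/9, x = 1/5). Value: 9 * (4/5)^(10/9).


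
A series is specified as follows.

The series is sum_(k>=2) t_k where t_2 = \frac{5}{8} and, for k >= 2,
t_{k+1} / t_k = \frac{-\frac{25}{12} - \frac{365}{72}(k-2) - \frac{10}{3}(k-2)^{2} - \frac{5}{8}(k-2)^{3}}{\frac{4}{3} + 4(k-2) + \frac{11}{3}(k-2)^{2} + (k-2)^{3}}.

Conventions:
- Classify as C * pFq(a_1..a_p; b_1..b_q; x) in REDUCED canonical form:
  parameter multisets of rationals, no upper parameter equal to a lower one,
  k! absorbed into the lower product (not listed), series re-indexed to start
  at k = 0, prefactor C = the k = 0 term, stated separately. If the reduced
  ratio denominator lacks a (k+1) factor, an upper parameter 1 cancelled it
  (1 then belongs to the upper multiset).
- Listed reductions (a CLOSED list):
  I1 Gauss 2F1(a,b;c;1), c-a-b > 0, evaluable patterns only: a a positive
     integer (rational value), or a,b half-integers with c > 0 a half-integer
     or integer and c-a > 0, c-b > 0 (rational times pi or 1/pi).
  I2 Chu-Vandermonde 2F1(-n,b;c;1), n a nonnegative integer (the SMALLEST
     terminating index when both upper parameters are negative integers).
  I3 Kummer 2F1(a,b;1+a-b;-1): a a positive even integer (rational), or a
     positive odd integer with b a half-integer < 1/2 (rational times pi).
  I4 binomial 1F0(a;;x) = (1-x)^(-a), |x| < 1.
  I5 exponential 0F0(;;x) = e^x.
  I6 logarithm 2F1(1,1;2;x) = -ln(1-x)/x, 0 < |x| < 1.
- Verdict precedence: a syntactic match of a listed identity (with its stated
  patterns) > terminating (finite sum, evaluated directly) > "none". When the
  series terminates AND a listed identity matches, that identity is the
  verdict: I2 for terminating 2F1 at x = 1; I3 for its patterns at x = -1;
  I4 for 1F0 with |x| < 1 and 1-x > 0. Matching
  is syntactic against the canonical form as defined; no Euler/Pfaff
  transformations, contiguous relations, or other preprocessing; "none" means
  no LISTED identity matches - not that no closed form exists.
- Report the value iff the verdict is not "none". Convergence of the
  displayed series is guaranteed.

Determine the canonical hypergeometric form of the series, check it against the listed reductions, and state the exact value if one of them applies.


Key step: t_0 being \frac{5}{8}, factor the ratio over Q (C = 5/8, x = -5/8): negated roots = parameters.
Term ratio: r(k) = -\frac{5}{8} * (k+\frac{5}{3}) (k+3) / [(k+2) (k+1)] - rational in k. x = -\frac{5}{8}; t_0 = \frac{5}{8}; negate the roots.

Classification (C = \frac{5}{8}): 2F1 with upper {\frac{5}{3}, 3}, lower {2}, argument x = -\frac{5}{8}. Verdict: none. A 2F1 with upper {\frac{5}{3}, 3} fits none of I1-I6 at x = -\frac{5}{8}; the sum runs forever.


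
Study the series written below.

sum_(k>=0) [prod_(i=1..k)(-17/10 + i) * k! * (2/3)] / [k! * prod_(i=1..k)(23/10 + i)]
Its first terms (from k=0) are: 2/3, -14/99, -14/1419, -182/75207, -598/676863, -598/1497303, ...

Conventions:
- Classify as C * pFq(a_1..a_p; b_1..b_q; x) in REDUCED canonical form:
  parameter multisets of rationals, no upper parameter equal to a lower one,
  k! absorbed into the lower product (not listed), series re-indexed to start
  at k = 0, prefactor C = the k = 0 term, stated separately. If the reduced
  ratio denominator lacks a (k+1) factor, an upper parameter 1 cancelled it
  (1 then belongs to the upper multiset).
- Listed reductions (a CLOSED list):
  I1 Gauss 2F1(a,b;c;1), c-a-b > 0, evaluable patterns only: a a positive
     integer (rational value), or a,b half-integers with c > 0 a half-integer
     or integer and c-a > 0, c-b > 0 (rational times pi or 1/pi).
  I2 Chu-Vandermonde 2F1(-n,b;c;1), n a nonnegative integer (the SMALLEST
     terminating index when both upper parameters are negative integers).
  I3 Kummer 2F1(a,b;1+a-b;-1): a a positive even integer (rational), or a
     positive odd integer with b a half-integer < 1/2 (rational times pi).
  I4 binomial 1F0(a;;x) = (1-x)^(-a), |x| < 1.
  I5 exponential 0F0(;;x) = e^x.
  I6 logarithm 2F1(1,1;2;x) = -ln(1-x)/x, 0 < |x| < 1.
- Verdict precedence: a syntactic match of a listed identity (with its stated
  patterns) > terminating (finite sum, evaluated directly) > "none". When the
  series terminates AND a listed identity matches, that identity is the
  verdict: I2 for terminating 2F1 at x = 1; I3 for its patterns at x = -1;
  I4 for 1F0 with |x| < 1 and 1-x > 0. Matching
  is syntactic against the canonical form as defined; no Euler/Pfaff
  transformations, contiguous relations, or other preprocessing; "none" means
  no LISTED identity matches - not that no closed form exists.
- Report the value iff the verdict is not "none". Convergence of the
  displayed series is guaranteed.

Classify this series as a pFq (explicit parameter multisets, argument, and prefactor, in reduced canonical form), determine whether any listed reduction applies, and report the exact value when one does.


With C = 2/3: the canonical form is 2F1(-7/10, 1; 33/10; 1). Verdict (x = 1): the Gauss summation I1 applies (x = 1: the Gamma ratio telescopes since c-a-b = 3 > 0 and a = 1 in Z>0). Exact value: 23/45.

Key observation: x = 1 and the lower running product (C = 2/3) is a rising factorial.
Adjacent-term ratio: r(k) = 1 * (k-7/10) (k+1) / [(k+33/10) (k+1)] - rational; roots negated = parameters, x = 1, C = 2/3.


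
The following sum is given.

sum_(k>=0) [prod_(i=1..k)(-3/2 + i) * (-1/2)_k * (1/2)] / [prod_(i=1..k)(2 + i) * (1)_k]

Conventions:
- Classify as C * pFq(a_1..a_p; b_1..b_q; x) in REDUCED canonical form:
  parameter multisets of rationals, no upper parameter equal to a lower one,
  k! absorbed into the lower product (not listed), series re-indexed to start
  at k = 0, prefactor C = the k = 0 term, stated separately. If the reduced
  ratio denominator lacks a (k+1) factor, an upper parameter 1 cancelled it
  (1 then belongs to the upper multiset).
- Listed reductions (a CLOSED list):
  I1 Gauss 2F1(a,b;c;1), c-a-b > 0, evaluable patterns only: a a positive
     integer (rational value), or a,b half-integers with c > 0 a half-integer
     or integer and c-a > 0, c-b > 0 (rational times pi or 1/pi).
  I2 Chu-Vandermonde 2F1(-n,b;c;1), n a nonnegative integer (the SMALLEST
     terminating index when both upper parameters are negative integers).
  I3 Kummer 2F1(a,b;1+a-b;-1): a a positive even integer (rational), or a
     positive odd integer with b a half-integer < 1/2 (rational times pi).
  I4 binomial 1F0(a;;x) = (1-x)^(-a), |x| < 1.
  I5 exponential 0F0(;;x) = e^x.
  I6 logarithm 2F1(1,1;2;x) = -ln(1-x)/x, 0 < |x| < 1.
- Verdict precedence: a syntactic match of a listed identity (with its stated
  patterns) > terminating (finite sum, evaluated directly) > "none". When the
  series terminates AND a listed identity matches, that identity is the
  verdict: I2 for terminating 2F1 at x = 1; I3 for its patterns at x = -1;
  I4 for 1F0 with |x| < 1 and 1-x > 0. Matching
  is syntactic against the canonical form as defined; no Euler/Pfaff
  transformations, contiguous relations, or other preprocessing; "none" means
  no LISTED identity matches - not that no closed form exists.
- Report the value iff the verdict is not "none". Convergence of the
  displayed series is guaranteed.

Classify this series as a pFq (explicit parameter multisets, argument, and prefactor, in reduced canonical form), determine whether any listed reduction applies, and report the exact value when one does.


x = 1 here; the reduced form reads 2F1, upper {-1/2, -1/2}, lower {3}, C = 1/2. Verdict: the half-integer Gauss pattern (I1) matches (x = 1; upper {-1/2, -1/2} half-integers, c = 3 in the evaluable pattern). Sum: (128/75) / pi.

The tell: x = 1 and the lower running product (C = 1/2, x = 1) is a rising factorial.
Adjacent-term ratio: r(k) = 1 * (k-1/2) (k-1/2) / [(k+3) (k+1)] ; factor over Q: parameters, x = 1, and C = 1/2.


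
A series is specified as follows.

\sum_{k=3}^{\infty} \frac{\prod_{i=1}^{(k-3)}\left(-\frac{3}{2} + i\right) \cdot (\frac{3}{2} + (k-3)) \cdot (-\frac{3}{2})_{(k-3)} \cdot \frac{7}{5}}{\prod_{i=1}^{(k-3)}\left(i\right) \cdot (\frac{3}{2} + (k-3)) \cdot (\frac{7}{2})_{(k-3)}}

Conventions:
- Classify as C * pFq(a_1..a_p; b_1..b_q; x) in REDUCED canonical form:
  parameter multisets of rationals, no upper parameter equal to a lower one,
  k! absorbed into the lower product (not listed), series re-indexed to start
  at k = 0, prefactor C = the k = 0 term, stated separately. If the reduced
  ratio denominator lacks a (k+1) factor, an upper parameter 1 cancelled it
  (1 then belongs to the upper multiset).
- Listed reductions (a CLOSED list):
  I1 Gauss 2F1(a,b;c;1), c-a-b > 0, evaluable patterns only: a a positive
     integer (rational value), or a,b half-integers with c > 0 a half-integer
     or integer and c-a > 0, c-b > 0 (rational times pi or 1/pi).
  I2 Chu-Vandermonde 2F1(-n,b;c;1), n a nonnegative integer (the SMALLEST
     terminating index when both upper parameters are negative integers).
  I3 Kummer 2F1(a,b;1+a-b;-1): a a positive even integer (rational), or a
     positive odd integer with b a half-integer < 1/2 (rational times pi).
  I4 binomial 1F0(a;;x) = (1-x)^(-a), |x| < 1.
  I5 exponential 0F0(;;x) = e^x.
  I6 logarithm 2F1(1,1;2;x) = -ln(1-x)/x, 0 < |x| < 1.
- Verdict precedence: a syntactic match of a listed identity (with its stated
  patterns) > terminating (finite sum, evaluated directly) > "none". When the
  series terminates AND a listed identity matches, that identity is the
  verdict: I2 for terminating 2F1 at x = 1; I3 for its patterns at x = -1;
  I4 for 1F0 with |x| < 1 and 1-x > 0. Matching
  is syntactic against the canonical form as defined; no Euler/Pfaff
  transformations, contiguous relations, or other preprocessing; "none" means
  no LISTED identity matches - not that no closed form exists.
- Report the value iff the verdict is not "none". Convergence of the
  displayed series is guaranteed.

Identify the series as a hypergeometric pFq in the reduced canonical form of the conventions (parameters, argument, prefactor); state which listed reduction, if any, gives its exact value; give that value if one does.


Key observation: t_0 being \frac{7}{5}, the running product (prefactor 7/5) telescopes to a rising factorial.
Ratio: r(k) = 1 * (k-\frac{3}{2}) (k-\frac{1}{2}) / [(k+\frac{7}{2}) (k+1)] ; factor over Q: parameters, x = 1, and C = \frac{7}{5}.

Reduced: x = 1, 2F1, upper = {-\frac{3}{2}, -\frac{1}{2}}, lower = {\frac{7}{2}}, C = \frac{7}{5}. Verdict (x = 1): Gauss (I1, half-integer pattern) applies (x = 1; upper {-\frac{3}{2}, -\frac{1}{2}} half-integers, c = \frac{7}{2} in the evaluable pattern). Its exact value is \frac{2205}{4096} \cdot \pi.


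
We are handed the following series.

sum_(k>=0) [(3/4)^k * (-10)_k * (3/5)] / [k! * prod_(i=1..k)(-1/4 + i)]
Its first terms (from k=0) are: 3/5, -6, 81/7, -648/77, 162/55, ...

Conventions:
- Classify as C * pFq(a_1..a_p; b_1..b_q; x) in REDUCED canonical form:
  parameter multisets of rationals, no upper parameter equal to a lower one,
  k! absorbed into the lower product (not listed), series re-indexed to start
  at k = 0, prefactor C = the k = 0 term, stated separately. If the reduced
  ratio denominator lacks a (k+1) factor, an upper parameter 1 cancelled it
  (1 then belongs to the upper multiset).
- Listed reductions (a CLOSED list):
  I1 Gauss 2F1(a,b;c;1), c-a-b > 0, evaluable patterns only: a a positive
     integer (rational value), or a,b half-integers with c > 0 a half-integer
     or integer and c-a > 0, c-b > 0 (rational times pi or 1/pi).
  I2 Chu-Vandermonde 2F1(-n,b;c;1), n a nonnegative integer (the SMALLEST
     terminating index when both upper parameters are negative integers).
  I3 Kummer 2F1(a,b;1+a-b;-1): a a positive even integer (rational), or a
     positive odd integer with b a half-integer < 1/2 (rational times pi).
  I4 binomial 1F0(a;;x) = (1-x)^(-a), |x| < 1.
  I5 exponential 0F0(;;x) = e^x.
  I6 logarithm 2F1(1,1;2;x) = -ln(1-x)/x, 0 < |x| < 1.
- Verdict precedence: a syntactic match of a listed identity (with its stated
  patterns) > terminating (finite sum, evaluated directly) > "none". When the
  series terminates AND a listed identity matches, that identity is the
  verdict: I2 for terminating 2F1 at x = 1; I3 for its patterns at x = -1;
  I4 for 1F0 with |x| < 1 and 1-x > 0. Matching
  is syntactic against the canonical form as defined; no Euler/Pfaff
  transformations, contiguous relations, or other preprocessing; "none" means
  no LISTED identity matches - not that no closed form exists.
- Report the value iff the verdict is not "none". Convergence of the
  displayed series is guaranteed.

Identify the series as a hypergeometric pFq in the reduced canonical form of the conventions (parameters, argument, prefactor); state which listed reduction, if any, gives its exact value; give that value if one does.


The tell: t_0 = 3/5 here, and the lower running product (C = 3/5) is a rising factorial.
Adjacent-term ratio: r(k) = (3/4) * (k-10) / [(k+3/4) (k+1)] - rational in k, leading ratio (3/4); with t_0 = 3/5, classification follows.

x = 3/4 here; the reduced form reads 1F1, upper {-10}, lower {3/4}, C = 3/5. Verdict: terminating (-10 upstairs). 11 nonzero terms in all; added directly. Exact value: 76612608/382757375.


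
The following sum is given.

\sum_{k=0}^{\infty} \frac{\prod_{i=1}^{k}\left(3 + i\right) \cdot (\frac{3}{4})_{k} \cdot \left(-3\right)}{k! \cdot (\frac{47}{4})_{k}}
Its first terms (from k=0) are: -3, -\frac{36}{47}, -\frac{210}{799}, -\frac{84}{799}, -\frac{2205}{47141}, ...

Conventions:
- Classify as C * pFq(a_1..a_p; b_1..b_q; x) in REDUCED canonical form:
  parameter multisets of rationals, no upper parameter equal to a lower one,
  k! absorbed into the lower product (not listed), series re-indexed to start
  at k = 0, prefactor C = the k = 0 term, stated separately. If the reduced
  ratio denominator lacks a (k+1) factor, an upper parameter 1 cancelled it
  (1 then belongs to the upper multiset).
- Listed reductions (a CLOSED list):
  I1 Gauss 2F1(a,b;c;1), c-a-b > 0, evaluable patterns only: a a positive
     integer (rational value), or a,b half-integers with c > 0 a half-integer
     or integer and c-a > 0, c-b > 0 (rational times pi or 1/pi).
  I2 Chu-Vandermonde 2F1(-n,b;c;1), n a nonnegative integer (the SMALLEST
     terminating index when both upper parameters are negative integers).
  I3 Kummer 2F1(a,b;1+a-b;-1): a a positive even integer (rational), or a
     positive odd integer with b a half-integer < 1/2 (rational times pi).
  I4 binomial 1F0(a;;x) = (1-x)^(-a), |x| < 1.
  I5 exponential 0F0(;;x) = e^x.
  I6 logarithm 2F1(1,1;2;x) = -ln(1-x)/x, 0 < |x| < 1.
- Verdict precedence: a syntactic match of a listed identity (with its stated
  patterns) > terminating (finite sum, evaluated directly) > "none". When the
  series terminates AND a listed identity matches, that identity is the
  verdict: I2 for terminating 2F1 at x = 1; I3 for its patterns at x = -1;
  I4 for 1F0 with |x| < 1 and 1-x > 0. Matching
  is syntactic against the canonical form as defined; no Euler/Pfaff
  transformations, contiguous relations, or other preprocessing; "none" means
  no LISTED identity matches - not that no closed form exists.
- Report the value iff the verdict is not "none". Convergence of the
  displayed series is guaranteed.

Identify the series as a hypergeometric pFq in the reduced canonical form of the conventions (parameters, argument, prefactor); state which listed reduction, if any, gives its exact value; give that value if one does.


The series (x = 1) is 2F1: upper {\frac{3}{4}, 4}, lower {\frac{47}{4}}, prefactor -3. Verdict: Gauss (I1, integer-parameter pattern) fires (x = 1: the Gamma ratio telescopes since c-a-b = 7 > 0 and a = 4 in Z>0). Its exact value is -\frac{17329}{4096}.

First insight: with t_0 = -3, the running product (C = -3) telescopes to a rising factorial.
Consecutive-term ratio: r(k) = 1 * (k+\frac{3}{4}) (k+4) / [(k+\frac{47}{4}) (k+1)] - rational in k. x = 1; t_0 = -3; negate the roots.


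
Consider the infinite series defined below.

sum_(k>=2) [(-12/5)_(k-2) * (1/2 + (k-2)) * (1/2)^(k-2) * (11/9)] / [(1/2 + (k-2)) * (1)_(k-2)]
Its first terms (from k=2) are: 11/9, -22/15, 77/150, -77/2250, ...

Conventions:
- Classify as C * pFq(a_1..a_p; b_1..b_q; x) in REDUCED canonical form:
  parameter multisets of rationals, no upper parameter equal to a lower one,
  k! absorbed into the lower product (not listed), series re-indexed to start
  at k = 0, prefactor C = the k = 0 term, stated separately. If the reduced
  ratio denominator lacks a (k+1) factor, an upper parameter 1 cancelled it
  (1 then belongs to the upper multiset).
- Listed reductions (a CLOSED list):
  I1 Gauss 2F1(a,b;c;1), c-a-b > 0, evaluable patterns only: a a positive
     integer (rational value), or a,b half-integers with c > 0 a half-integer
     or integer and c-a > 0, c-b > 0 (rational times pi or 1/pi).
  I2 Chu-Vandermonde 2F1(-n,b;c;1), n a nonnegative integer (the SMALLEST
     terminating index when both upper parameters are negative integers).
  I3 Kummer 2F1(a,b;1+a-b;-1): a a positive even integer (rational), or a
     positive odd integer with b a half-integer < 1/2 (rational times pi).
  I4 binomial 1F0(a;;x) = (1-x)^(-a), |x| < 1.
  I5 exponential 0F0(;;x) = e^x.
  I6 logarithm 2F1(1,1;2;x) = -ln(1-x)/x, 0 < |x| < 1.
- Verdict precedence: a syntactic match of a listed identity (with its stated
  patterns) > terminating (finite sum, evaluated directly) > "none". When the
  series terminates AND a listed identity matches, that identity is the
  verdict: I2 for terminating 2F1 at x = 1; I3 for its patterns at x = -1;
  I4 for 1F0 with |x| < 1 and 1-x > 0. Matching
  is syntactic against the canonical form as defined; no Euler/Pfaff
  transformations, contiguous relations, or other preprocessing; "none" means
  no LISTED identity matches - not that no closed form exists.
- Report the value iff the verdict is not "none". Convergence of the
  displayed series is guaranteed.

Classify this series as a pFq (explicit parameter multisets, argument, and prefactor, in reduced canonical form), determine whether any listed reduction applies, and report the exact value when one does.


With C = 11/9: the canonical form is 1F0(-12/5; -; 1/2). Verdict: the I4 binomial reduction matches (the 1F0 binomial series: exponent 12/5, x = 1/2). Sum: (11/9) * (1/2)^(12/5).

Structural cue: x = (1/2) and the factor k + 1/2 cancels (top and bottom), leaving C = 11/9.
Ratio: r(k) = (1/2) * (k-12/5) / [(k+1)] - rational in k, leading ratio (1/2); with t_0 = 11/9, classification follows.


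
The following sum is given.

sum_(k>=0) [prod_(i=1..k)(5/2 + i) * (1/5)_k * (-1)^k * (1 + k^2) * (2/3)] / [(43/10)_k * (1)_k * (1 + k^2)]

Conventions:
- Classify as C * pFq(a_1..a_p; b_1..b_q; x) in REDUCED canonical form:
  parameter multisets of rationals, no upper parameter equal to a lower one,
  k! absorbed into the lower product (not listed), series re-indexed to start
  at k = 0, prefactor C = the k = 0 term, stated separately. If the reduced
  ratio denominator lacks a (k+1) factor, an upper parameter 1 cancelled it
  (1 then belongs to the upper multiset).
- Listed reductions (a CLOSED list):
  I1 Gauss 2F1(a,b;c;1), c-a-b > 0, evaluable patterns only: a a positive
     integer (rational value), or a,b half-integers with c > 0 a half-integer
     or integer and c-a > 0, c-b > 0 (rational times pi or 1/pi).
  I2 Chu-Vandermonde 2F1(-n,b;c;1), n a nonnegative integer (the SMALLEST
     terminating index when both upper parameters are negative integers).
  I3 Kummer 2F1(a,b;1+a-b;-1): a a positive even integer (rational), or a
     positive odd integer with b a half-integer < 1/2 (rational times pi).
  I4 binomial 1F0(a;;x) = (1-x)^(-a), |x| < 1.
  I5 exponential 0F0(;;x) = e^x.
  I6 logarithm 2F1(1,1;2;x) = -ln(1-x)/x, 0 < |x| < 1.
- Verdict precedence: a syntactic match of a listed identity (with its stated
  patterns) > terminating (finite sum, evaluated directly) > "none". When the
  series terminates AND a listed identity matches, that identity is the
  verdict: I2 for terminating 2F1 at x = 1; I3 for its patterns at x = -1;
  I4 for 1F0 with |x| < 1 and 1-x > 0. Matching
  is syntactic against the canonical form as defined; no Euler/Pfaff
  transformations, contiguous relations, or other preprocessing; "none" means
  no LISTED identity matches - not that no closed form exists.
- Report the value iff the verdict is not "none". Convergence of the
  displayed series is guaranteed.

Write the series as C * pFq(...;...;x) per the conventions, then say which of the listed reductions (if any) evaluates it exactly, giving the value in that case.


Canonical form: C = 2/3 times 2F1 with upper {1/5, 7/2}, lower {43/10}, x = -1. Verdict: no listed reduction: x = -1 and upper {1/5, 7/2} fail every I1-I6 pattern.

Structural cue: with t_0 = 2/3, the running product (C = 2/3) telescopes to a rising factorial.
Ratio: r(k) = (-1) * (k+1/5) (k+7/2) / [(k+43/10) (k+1)] - rational; roots negated = parameters, x = (-1), C = 2/3.


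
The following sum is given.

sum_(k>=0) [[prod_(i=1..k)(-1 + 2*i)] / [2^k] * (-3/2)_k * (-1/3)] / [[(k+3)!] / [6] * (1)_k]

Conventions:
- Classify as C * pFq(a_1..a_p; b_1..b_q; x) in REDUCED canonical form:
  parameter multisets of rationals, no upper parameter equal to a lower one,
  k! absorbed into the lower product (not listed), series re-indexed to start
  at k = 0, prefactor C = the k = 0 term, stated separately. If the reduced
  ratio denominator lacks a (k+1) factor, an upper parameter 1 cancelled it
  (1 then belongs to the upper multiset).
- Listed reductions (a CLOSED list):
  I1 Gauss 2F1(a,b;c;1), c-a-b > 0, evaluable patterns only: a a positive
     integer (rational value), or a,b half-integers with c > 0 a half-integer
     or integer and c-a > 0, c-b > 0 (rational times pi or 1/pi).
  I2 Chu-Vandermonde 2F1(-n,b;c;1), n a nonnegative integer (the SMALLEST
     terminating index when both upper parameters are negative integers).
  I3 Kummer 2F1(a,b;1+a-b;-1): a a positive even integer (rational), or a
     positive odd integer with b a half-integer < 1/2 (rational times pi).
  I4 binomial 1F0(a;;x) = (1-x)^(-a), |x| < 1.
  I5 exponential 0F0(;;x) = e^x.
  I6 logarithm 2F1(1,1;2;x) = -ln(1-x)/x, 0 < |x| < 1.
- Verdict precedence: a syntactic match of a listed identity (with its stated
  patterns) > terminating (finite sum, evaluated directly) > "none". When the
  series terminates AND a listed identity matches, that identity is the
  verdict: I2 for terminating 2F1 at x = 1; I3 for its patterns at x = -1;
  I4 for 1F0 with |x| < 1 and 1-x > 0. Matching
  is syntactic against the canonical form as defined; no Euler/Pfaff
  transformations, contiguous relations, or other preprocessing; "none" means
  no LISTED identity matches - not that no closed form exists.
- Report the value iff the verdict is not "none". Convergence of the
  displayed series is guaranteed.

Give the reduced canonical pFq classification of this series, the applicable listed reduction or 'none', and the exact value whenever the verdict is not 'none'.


x = 1 here; the reduced form reads 2F1, upper {-3/2, 1/2}, lower {4}, C = -1/3. Verdict: the half-integer Gauss pattern (I1) applies (x = 1; upper {-3/2, 1/2} half-integers, c = 4 in the evaluable pattern). Sum: (-4096/4725) / pi.

Key observation: x = 1 and the denominator's factorial ratio (C = -1/3, x = 1) is a lower Pochhammer.
Term ratio: r(k) = 1 * (k-3/2) (k+1/2) / [(k+4) (k+1)] - rational; roots negated = parameters, x = 1, C = -1/3.


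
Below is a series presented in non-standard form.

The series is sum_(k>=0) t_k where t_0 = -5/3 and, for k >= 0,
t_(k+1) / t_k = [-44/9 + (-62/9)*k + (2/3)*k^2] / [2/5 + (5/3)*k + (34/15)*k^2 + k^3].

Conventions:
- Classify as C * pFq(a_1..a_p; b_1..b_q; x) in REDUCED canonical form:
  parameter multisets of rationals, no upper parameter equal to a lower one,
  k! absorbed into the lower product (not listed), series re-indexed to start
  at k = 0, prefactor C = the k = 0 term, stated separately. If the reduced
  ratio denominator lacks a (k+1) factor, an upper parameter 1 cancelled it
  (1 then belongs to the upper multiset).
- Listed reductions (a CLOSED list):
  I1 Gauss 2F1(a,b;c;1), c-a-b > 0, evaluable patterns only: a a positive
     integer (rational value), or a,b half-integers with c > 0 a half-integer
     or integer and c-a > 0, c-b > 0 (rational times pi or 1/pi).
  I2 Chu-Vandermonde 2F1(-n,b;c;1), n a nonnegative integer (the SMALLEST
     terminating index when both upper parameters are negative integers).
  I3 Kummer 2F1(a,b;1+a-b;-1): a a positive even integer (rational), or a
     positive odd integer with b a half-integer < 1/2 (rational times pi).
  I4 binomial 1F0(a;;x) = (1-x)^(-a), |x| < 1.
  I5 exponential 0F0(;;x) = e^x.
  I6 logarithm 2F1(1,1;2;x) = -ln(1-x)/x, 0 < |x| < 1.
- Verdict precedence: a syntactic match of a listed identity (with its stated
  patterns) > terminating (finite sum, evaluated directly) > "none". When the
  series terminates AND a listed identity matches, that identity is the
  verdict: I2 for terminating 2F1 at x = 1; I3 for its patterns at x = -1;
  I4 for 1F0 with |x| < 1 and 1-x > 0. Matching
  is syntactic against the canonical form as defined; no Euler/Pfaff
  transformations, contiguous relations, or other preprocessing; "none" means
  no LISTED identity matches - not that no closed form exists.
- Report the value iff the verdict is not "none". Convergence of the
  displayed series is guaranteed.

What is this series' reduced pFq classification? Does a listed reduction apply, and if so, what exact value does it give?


With C = -5/3: the canonical form is 1F1(-11; 3/5; 2/3). Verdict: terminating. (-11)_k vanishes past k = 11, leaving a 12-term sum, computed directly. Sum: -18375449360950295/18391753173429207.

Structural cue: from the first term -5/3: factor the ratio over Q (prefactor -5/3): negated roots = parameters.
Consecutive-term ratio: r(k) = (2/3) * (k-11) / [(k+3/5) (k+1)] ; factor over Q: parameters, x = (2/3), and C = -5/3.


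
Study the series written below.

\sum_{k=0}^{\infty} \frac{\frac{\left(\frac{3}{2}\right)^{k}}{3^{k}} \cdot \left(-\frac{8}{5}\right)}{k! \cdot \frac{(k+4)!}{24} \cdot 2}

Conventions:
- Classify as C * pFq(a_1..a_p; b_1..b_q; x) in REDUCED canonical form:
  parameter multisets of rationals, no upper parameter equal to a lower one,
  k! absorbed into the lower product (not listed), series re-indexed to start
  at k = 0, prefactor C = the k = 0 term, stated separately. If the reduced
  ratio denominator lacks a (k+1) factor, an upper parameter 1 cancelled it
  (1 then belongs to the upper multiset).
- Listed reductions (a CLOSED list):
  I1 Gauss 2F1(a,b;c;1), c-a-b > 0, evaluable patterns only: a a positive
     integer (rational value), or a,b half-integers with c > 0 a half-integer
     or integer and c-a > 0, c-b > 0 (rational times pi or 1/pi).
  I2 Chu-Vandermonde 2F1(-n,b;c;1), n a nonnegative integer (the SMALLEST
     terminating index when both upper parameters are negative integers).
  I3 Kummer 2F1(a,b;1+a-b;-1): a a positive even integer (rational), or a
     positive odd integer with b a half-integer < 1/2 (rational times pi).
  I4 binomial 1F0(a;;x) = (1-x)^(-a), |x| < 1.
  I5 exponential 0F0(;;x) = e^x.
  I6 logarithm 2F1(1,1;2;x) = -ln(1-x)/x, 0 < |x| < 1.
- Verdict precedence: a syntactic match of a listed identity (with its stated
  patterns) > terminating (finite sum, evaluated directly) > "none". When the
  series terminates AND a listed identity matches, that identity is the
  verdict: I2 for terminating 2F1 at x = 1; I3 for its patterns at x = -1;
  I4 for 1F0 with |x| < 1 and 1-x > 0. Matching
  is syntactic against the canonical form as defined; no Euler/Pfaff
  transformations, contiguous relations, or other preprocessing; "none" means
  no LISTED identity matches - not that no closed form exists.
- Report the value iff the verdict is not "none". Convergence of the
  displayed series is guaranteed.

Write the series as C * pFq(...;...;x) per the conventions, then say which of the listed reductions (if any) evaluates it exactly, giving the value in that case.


Classification (C = -\frac{4}{5}): 0F1 with upper {-}, lower {5}, argument x = \frac{1}{2}. Verdict: none (x = \frac{1}{2}): each listed identity misses the multisets {-} ; {5}.

Structural cue: with t_0 = -\frac{4}{5}, the two k-th powers (C = -4/5, x = 1/2) combine into one argument.
Adjacent-term ratio: r(k) = \frac{1}{2} * 1 / [(k+5) (k+1)] - poly over poly, x = \frac{1}{2} from leading terms; C = -\frac{4}{5} at k = 0.


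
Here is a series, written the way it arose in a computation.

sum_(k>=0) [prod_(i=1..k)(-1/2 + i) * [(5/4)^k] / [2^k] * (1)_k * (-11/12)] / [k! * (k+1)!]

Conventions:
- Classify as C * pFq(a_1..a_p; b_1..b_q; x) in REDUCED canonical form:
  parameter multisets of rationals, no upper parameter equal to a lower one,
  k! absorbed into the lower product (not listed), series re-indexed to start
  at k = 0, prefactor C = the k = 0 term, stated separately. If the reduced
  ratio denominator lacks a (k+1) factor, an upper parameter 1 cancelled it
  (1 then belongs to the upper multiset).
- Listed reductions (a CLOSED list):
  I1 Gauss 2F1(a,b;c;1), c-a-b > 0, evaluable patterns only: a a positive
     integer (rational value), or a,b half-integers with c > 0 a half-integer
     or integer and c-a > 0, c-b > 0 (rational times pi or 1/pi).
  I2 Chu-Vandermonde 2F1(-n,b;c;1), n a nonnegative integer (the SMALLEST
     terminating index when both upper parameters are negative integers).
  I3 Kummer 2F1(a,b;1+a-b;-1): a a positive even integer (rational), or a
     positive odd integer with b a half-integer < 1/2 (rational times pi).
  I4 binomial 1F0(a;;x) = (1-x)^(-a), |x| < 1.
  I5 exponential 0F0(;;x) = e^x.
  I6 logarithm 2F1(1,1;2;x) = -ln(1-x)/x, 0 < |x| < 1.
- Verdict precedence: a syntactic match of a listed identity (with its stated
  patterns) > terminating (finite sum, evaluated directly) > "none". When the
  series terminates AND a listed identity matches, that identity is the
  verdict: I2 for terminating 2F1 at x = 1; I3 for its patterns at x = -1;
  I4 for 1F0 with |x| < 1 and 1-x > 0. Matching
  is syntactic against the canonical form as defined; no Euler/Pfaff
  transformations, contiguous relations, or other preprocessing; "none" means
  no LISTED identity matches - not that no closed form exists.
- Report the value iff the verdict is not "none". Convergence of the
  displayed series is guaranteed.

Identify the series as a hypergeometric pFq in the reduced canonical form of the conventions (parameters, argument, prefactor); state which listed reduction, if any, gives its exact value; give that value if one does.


Key step: t_0 being -11/12, the running product (C = -11/12) telescopes to a rising factorial.
Adjacent-term ratio: r(k) = (5/8) * (k+1/2) (k+1) / [(k+2) (k+1)] - rational in k, leading ratio (5/8); with t_0 = -11/12, classification follows.

Reduced: x = 5/8, 2F1, upper = {1/2, 1}, lower = {2}, C = -11/12. Verdict: none - this 2F1 at x = 5/8 matches no listed pattern, and upper {1/2, 1} holds no stopper.
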